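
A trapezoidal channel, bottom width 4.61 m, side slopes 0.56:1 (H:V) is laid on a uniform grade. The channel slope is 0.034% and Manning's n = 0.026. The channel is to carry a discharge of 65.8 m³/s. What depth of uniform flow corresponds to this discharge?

Manning's equation rearranged: A R^(2/3) = nQ / (1·√S) = 0.026 × 65.8 / (√0.00034) = 92.78.
Trying y = 6.57 m: A R^(2/3) = 107.4 — over.
Trying y = 4.68 m: A R^(2/3) = 57.35 — short.
Trying y = 6.08 m: A R^(2/3) = 92.79 — matches.

y_n = 6.08 m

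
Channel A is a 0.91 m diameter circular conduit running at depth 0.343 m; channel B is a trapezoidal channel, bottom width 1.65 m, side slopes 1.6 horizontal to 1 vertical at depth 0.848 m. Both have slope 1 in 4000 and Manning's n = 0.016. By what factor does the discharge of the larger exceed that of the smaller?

Channel A: For a circular section of diameter D = 0.91 m at depth y = 0.343 m, the central angle is θ = 2 arccos(1 − 2y/D) = 2.644 rad. Then A = (D²/8)(θ − sin θ) = 0.2243 m² and P = Dθ/2 = 1.203 m. Hydraulic radius R = A/P = 0.2243/1.203 = 0.1864 m. Q_A = (1/0.016)·0.2243·0.1864^(2/3)·√0.00025 = 0.07234 m³/s.
Channel B: With bottom width b = 1.65 m and side slope z = 1.6: A = (b + zy)y = (1.65 + 1.6×0.848)×0.848 = 2.55 m²; P = b + 2y√(1+z²) = 1.65 + 2×0.848×1.887 = 4.85 m. Hydraulic radius R = A/P = 2.55/4.85 = 0.5257 m. Q_B = (1/0.016)·2.55·0.5257^(2/3)·√0.00025 = 1.641 m³/s.
The larger discharge is 1.641 m³/s and the smaller is 0.07234 m³/s; the ratio is 22.7.

22.7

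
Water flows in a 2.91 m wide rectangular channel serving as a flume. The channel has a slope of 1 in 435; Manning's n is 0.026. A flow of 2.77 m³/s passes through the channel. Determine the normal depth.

Manning's equation rearranged: A R^(2/3) = nQ / (1·√S) = 0.026 × 2.77 / (√0.002299) = 1.502.
Try y = 0.888 m: A R^(2/3) = 1.738 — over.
Try y = 0.802 m: A R^(2/3) = 1.503 — matches.

y_n = 0.802 m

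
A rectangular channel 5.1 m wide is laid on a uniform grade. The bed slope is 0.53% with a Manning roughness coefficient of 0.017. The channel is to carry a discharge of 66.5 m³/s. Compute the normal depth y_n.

y_n = 2.58 m

Manning's equation rearranged: A R^(2/3) = nQ / (1·√S) = 0.017 × 66.5 / (√0.0053) = 15.53.
Try y = 2.86 m: A R^(2/3) = 17.8 — too large.
Try y = 2.06 m: A R^(2/3) = 11.46 — too small.
Try y = 2.58 m: A R^(2/3) = 15.53 — close enough.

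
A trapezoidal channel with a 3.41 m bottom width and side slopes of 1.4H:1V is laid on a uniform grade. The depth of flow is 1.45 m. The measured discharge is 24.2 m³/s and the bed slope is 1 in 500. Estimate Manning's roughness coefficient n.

n = 0.014

With bottom width b = 3.41 m and side slope z = 1.4: A = (b + zy)y = (3.41 + 1.4×1.45)×1.45 = 7.888 m²; P = b + 2y√(1+z²) = 3.41 + 2×1.45×1.72 = 8.399 m.
Hydraulic radius R = A/P = 7.888/8.399 = 0.9391 m.
Rearranging Manning's equation: n = (1/Q) A R^(2/3) S^(1/2) = (1/24.2) × 7.888 × 0.9391^(2/3) × √0.002 = 0.014.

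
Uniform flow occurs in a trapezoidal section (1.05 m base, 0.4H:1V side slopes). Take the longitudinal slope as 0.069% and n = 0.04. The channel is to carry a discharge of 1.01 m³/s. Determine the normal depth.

y_n = 1.41 m

Manning's equation rearranged: A R^(2/3) = nQ / (1·√S) = 0.04 × 1.01 / (√0.00069) = 1.538.
Trying y = 1.56 m: A R^(2/3) = 1.841 — over.
Trying y = 1.14 m: A R^(2/3) = 1.067 — short.
Trying y = 1.41 m: A R^(2/3) = 1.54 — matches.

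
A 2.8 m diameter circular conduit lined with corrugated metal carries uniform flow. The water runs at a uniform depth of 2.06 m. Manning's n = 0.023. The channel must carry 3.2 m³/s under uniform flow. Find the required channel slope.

S = 0.000289

For a circular section of diameter D = 2.8 m at depth y = 2.06 m, the central angle is θ = 2 arccos(1 − 2y/D) = 4.123 rad. Then A = (D²/8)(θ − sin θ) = 4.856 m² and P = Dθ/2 = 5.773 m.
Hydraulic radius R = A/P = 4.856/5.773 = 0.8412 m.
From Manning's equation, S = [nQ / (1 A R^(2/3))]² = [0.023 × 3.2 / (1 × 4.856 × 0.8412^(2/3))]² = 0.000289.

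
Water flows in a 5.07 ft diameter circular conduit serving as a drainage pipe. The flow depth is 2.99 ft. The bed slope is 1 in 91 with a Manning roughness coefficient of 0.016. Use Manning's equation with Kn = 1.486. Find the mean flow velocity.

V = 12.2 ft/s

For a circular section of diameter D = 5.07 ft at depth y = 2.99 ft, the central angle is θ = 2 arccos(1 − 2y/D) = 3.503 rad. Then A = (D²/8)(θ − sin θ) = 12.39 ft² and P = Dθ/2 = 8.879 ft.
Hydraulic radius R = A/P = 12.39/8.879 = 1.395 ft.
From Manning's equation, V = (1.486/n) R^(2/3) S^(1/2) = (1.486/0.016) × 1.395^(2/3) × 0.01099^(1/2) = 12.2 ft/s.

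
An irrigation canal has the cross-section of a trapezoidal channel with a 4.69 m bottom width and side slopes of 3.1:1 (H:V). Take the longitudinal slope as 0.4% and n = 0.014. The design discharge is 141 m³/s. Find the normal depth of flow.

y_n = 2.22 m

Manning's equation rearranged: A R^(2/3) = nQ / (1·√S) = 0.014 × 141 / (√0.004) = 31.21.
Trying y = 2.65 m: A R^(2/3) = 45.96 — high.
Trying y = 1.62 m: A R^(2/3) = 16.07 — low.
Trying y = 2.22 m: A R^(2/3) = 31.25 — ≈ 31.21.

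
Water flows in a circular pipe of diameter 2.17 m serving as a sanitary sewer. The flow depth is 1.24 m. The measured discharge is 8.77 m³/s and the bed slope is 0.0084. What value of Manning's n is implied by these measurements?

For a circular section of diameter D = 2.17 m at depth y = 1.24 m, the central angle is θ = 2 arccos(1 − 2y/D) = 3.428 rad. Then A = (D²/8)(θ − sin θ) = 2.184 m² and P = Dθ/2 = 3.72 m.
Hydraulic radius R = A/P = 2.184/3.72 = 0.5872 m.
Rearranging Manning's equation: n = (1/Q) A R^(2/3) S^(1/2) = (1/8.77) × 2.184 × 0.5872^(2/3) × √0.0084 = 0.016.

n = 0.016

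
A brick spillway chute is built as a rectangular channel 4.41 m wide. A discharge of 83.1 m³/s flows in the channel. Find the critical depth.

y_c = 3.31 m

For a rectangular channel, critical depth y_c = (q²/g)^(1/3) where q = Q/b = 83.1/4.41 = 18.84 m²/s.
So y_c = (18.84²/9.81)^(1/3) = 3.31 m.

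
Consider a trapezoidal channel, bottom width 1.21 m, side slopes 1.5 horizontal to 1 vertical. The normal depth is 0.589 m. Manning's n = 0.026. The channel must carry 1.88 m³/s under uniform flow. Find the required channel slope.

With bottom width b = 1.21 m and side slope z = 1.5: A = (b + zy)y = (1.21 + 1.5×0.589)×0.589 = 1.233 m²; P = b + 2y√(1+z²) = 1.21 + 2×0.589×1.803 = 3.334 m.
Hydraulic radius R = A/P = 1.233/3.334 = 0.3699 m.
From Manning's equation, S = [nQ / (1 A R^(2/3))]² = [0.026 × 1.88 / (1 × 1.233 × 0.3699^(2/3))]² = 0.00592.

S = 0.00592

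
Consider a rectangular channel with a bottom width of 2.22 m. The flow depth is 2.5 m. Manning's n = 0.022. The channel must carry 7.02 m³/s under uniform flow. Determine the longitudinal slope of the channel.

S = 0.0011

Flow area A = b·y = 2.22 × 2.5 = 5.55 m². Wetted perimeter P = b + 2y = 2.22 + 2×2.5 = 7.22 m.
Hydraulic radius R = A/P = 5.55/7.22 = 0.7687 m.
From Manning's equation, S = [nQ / (1 A R^(2/3))]² = [0.022 × 7.02 / (1 × 5.55 × 0.7687^(2/3))]² = 0.0011.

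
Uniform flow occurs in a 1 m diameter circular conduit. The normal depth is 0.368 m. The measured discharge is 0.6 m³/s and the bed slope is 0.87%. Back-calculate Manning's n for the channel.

For a circular section of diameter D = 1 m at depth y = 0.368 m, the central angle is θ = 2 arccos(1 − 2y/D) = 2.607 rad. Then A = (D²/8)(θ − sin θ) = 0.2622 m² and P = Dθ/2 = 1.304 m.
Hydraulic radius R = A/P = 0.2622/1.304 = 0.2012 m.
Rearranging Manning's equation: n = (1/Q) A R^(2/3) S^(1/2) = (1/0.6) × 0.2622 × 0.2012^(2/3) × √0.0087 = 0.014.

n = 0.014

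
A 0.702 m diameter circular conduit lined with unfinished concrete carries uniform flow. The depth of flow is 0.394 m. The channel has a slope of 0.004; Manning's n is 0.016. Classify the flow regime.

For a circular section of diameter D = 0.702 m at depth y = 0.394 m, the central angle is θ = 2 arccos(1 − 2y/D) = 3.387 rad. Then A = (D²/8)(θ − sin θ) = 0.2236 m² and P = Dθ/2 = 1.189 m.
Hydraulic radius R = A/P = 0.2236/1.189 = 0.1881 m.
V = (1/n) R^(2/3) √S = (1/0.016) × 0.1881^(2/3) × √0.004 = 1.298 m/s. Hydraulic depth D_h = A/T = 0.2236/0.6967 = 0.321 m.
Froude number Fr = V/√(g·D_h) = 1.298/√(9.81×0.321) = 0.731, which is less than 1, so the flow is subcritical.

subcritical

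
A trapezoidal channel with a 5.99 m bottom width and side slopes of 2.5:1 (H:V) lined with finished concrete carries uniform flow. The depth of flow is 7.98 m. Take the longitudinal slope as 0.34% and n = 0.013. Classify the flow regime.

supercritical

With bottom width b = 5.99 m and side slope z = 2.5: A = (b + zy)y = (5.99 + 2.5×7.98)×7.98 = 207 m²; P = b + 2y√(1+z²) = 5.99 + 2×7.98×2.693 = 48.96 m.
Hydraulic radius R = A/P = 207/48.96 = 4.228 m.
V = (1/n) R^(2/3) √S = (1/0.013) × 4.228^(2/3) × √0.0034 = 11.73 m/s. Hydraulic depth D_h = A/T = 207/45.89 = 4.511 m.
Froude number Fr = V/√(g·D_h) = 11.73/√(9.81×4.511) = 1.76, which is greater than 1, so the flow is supercritical.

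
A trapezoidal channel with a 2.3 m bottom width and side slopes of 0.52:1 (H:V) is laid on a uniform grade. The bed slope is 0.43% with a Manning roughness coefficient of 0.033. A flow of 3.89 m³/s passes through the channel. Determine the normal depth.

y_n = 0.973 m

Manning's equation rearranged: A R^(2/3) = nQ / (1·√S) = 0.033 × 3.89 / (√0.0043) = 1.958.
Try y = 1.21 m: A R^(2/3) = 2.807 — over.
Try y = 0.731 m: A R^(2/3) = 1.228 — short.
Try y = 0.973 m: A R^(2/3) = 1.959 — ≈ 1.958.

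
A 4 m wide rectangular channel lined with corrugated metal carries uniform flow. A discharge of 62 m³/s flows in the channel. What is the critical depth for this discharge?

y_c = 2.9 m

For a rectangular channel, critical depth y_c = (q²/g)^(1/3) where q = Q/b = 62/4 = 15.5 m²/s.
So y_c = (15.5²/9.81)^(1/3) = 2.9 m.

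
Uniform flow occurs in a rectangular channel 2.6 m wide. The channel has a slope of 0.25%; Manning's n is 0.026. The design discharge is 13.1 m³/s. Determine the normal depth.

Manning's equation rearranged: A R^(2/3) = nQ / (1·√S) = 0.026 × 13.1 / (√0.0025) = 6.812.
Trying y = 2.17 m: A R^(2/3) = 4.915 — short.
Trying y = 2.83 m: A R^(2/3) = 6.812 — close enough.

y_n = 2.83 m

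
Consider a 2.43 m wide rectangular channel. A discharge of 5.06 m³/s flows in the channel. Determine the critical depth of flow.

y_c = 0.762 m

For a rectangular channel, critical depth y_c = (q²/g)^(1/3) where q = Q/b = 5.06/2.43 = 2.082 m²/s.
So y_c = (2.082²/9.81)^(1/3) = 0.762 m.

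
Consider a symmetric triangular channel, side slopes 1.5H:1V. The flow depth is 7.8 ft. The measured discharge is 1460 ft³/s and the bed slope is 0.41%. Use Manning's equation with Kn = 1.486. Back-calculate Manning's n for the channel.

For a triangular section with side slope z = 1.5: A = zy² = 1.5×7.8² = 91.26 ft²; P = 2y√(1+z²) = 2×7.8×1.803 = 28.12 ft.
Hydraulic radius R = A/P = 91.26/28.12 = 3.245 ft.
Rearranging Manning's equation: n = (1.486/Q) A R^(2/3) S^(1/2) = (1.486/1460) × 91.26 × 3.245^(2/3) × √0.0041 = 0.013.

n = 0.013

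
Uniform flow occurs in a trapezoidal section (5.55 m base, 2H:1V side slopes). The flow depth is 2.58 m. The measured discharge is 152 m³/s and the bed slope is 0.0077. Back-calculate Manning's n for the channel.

With bottom width b = 5.55 m and side slope z = 2: A = (b + zy)y = (5.55 + 2×2.58)×2.58 = 27.63 m²; P = b + 2y√(1+z²) = 5.55 + 2×2.58×2.236 = 17.09 m.
Hydraulic radius R = A/P = 27.63/17.09 = 1.617 m.
Rearranging Manning's equation: n = (1/Q) A R^(2/3) S^(1/2) = (1/152) × 27.63 × 1.617^(2/3) × √0.0077 = 0.022.

n = 0.022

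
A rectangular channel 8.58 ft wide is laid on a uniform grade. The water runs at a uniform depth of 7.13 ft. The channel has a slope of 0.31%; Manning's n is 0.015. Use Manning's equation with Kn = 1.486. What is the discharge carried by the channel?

Q = 651 ft³/s

Flow area A = b·y = 8.58 × 7.13 = 61.18 ft². Wetted perimeter P = b + 2y = 8.58 + 2×7.13 = 22.84 ft.
Hydraulic radius R = A/P = 61.18/22.84 = 2.678 ft.
Manning's equation: Q = (1.486/n) A R^(2/3) S^(1/2) = (1.486/0.015) × 61.18 × 2.678^(2/3) × 0.0031^(1/2) = 651 ft³/s.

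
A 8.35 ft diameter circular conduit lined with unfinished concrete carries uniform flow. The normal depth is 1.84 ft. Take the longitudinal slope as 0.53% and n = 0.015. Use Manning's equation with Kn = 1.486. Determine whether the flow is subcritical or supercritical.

supercritical

For a circular section of diameter D = 8.35 ft at depth y = 1.84 ft, the central angle is θ = 2 arccos(1 − 2y/D) = 1.955 rad. Then A = (D²/8)(θ − sin θ) = 8.953 ft² and P = Dθ/2 = 8.16 ft.
Hydraulic radius R = A/P = 8.953/8.16 = 1.097 ft.
V = (1.486/n) R^(2/3) √S = (1.486/0.015) × 1.097^(2/3) × √0.0053 = 7.672 ft/s. Hydraulic depth D_h = A/T = 8.953/6.922 = 1.293 ft.
Froude number Fr = V/√(g·D_h) = 7.672/√(32.2×1.293) = 1.19, which is greater than 1, so the flow is supercritical.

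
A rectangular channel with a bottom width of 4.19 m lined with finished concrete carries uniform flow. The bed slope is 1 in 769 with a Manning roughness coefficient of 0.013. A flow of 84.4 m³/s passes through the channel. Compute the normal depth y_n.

y_n = 5.5 m

Manning's equation rearranged: A R^(2/3) = nQ / (1·√S) = 0.013 × 84.4 / (√0.0013) = 30.43.
At y = 6.16 m: A R^(2/3) = 34.77 — too large.
At y = 5.5 m: A R^(2/3) = 30.43 — close enough.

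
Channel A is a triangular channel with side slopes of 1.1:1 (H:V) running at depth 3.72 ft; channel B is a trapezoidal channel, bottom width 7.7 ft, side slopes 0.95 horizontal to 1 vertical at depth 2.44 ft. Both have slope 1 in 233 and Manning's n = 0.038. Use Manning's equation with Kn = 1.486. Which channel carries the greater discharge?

Channel A: For a triangular section with side slope z = 1.1: A = zy² = 1.1×3.72² = 15.22 ft²; P = 2y√(1+z²) = 2×3.72×1.487 = 11.06 ft. Hydraulic radius R = A/P = 15.22/11.06 = 1.376 ft. Q_A = (1.486/0.038)·15.22·1.376^(2/3)·√0.004292 = 48.25 ft³/s.
Channel B: With bottom width b = 7.7 ft and side slope z = 0.95: A = (b + zy)y = (7.7 + 0.95×2.44)×2.44 = 24.44 ft²; P = b + 2y√(1+z²) = 7.7 + 2×2.44×1.379 = 14.43 ft. Hydraulic radius R = A/P = 24.44/14.43 = 1.694 ft. Q_B = (1.486/0.038)·24.44·1.694^(2/3)·√0.004292 = 88.98 ft³/s.
Q_A = 48.25 ft³/s vs Q_B = 88.98 ft³/s, so channel B carries more.

channel B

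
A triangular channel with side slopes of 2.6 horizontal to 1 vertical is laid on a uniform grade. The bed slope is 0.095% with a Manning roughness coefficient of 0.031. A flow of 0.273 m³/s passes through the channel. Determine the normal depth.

Manning's equation rearranged: A R^(2/3) = nQ / (1·√S) = 0.031 × 0.273 / (√0.00095) = 0.2746.
Trying y = 0.607 m: A R^(2/3) = 0.4132 — too large.
Trying y = 0.409 m: A R^(2/3) = 0.1442 — too small.
Trying y = 0.521 m: A R^(2/3) = 0.2749 — ≈ 0.2746.

y_n = 0.521 m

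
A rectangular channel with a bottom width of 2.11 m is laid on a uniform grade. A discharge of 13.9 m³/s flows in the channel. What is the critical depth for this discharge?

y_c = 1.64 m

For a rectangular channel, critical depth y_c = (q²/g)^(1/3) where q = Q/b = 13.9/2.11 = 6.588 m²/s.
So y_c = (6.588²/9.81)^(1/3) = 1.64 m.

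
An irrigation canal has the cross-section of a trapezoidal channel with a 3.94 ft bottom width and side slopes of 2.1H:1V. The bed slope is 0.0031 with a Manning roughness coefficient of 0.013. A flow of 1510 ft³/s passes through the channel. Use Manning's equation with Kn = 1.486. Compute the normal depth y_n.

y_n = 6.3 ft

Manning's equation rearranged: A R^(2/3) = nQ / (1.486·√S) = 0.013 × 1510 / (1.486 × √0.0031) = 237.3.
Trying y = 4.82 ft: A R^(2/3) = 127.2 — too small.
Trying y = 6.3 ft: A R^(2/3) = 237.5 — matches.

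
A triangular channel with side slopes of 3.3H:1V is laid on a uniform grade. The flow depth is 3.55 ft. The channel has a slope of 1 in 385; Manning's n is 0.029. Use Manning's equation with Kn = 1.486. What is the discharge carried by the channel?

For a triangular section with side slope z = 3.3: A = zy² = 3.3×3.55² = 41.59 ft²; P = 2y√(1+z²) = 2×3.55×3.448 = 24.48 ft.
Hydraulic radius R = A/P = 41.59/24.48 = 1.699 ft.
Manning's equation: Q = (1.486/n) A R^(2/3) S^(1/2) = (1.486/0.029) × 41.59 × 1.699^(2/3) × 0.002597^(1/2) = 155 ft³/s.

Q = 155 ft³/s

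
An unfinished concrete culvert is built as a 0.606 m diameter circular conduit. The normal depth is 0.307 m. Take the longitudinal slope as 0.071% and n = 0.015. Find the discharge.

Q = 0.0744 m³/s

For a circular section of diameter D = 0.606 m at depth y = 0.307 m, the central angle is θ = 2 arccos(1 − 2y/D) = 3.168 rad. Then A = (D²/8)(θ − sin θ) = 0.1466 m² and P = Dθ/2 = 0.9599 m.
Hydraulic radius R = A/P = 0.1466/0.9599 = 0.1528 m.
Manning's equation: Q = (1/n) A R^(2/3) S^(1/2) = (1/0.015) × 0.1466 × 0.1528^(2/3) × 0.00071^(1/2) = 0.0744 m³/s.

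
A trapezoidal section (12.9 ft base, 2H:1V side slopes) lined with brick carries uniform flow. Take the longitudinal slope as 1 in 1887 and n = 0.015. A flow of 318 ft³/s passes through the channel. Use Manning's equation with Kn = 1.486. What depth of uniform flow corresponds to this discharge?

Manning's equation rearranged: A R^(2/3) = nQ / (1.486·√S) = 0.015 × 318 / (1.486 × √0.0005299) = 139.4.
At y = 2.98 ft: A R^(2/3) = 93.42 — too small.
At y = 3.69 ft: A R^(2/3) = 139.5 — matches.

y_n = 3.69 ft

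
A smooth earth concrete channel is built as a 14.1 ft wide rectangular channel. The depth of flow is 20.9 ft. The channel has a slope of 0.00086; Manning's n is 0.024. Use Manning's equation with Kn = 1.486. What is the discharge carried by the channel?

Flow area A = b·y = 14.1 × 20.9 = 294.7 ft². Wetted perimeter P = b + 2y = 14.1 + 2×20.9 = 55.9 ft.
Hydraulic radius R = A/P = 294.7/55.9 = 5.272 ft.
Manning's equation: Q = (1.486/n) A R^(2/3) S^(1/2) = (1.486/0.024) × 294.7 × 5.272^(2/3) × 0.00086^(1/2) = 1620 ft³/s.

Q = 1620 ft³/s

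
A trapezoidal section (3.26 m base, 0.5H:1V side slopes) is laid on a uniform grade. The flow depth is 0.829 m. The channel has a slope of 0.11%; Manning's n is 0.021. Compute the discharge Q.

Q = 3.41 m³/s

With bottom width b = 3.26 m and side slope z = 0.5: A = (b + zy)y = (3.26 + 0.5×0.829)×0.829 = 3.046 m²; P = b + 2y√(1+z²) = 3.26 + 2×0.829×1.118 = 5.114 m.
Hydraulic radius R = A/P = 3.046/5.114 = 0.5957 m.
Manning's equation: Q = (1/n) A R^(2/3) S^(1/2) = (1/0.021) × 3.046 × 0.5957^(2/3) × 0.0011^(1/2) = 3.41 m³/s.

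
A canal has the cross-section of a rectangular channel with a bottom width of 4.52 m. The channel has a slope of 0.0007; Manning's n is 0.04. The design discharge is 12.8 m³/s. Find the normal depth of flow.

Manning's equation rearranged: A R^(2/3) = nQ / (1·√S) = 0.04 × 12.8 / (√0.0007) = 19.35.
Trying y = 4.23 m: A R^(2/3) = 24.75 — high.
Trying y = 2.87 m: A R^(2/3) = 15.17 — low.
Trying y = 3.47 m: A R^(2/3) = 19.33 — close enough.

y_n = 3.47 m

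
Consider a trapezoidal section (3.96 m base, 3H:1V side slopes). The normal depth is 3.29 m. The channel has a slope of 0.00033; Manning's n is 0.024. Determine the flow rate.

Q = 51.7 m³/s

With bottom width b = 3.96 m and side slope z = 3: A = (b + zy)y = (3.96 + 3×3.29)×3.29 = 45.5 m²; P = b + 2y√(1+z²) = 3.96 + 2×3.29×3.162 = 24.77 m.
Hydraulic radius R = A/P = 45.5/24.77 = 1.837 m.
Manning's equation: Q = (1/n) A R^(2/3) S^(1/2) = (1/0.024) × 45.5 × 1.837^(2/3) × 0.00033^(1/2) = 51.7 m³/s.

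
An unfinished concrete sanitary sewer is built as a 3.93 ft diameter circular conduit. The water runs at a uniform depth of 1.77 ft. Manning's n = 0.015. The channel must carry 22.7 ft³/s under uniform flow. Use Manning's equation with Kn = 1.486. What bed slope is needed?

For a circular section of diameter D = 3.93 ft at depth y = 1.77 ft, the central angle is θ = 2 arccos(1 − 2y/D) = 2.943 rad. Then A = (D²/8)(θ − sin θ) = 5.3 ft² and P = Dθ/2 = 5.783 ft.
Hydraulic radius R = A/P = 5.3/5.783 = 0.9166 ft.
From Manning's equation, S = [nQ / (1.486 A R^(2/3))]² = [0.015 × 22.7 / (1.486 × 5.3 × 0.9166^(2/3))]² = 0.0021.

S = 0.0021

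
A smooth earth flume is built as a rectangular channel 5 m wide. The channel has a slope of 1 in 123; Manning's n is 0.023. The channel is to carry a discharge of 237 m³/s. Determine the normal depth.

Manning's equation rearranged: A R^(2/3) = nQ / (1·√S) = 0.023 × 237 / (√0.00813) = 60.45.
Trying y = 9.69 m: A R^(2/3) = 76.58 — too large.
Trying y = 5.79 m: A R^(2/3) = 41.98 — too small.
Trying y = 7.89 m: A R^(2/3) = 60.49 — ≈ 60.45.

y_n = 7.89 m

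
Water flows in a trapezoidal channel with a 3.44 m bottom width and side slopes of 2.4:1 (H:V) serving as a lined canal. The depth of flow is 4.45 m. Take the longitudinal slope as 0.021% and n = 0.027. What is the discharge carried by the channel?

With bottom width b = 3.44 m and side slope z = 2.4: A = (b + zy)y = (3.44 + 2.4×4.45)×4.45 = 62.83 m²; P = b + 2y√(1+z²) = 3.44 + 2×4.45×2.6 = 26.58 m.
Hydraulic radius R = A/P = 62.83/26.58 = 2.364 m.
Manning's equation: Q = (1/n) A R^(2/3) S^(1/2) = (1/0.027) × 62.83 × 2.364^(2/3) × 0.00021^(1/2) = 59.8 m³/s.

Q = 59.8 m³/s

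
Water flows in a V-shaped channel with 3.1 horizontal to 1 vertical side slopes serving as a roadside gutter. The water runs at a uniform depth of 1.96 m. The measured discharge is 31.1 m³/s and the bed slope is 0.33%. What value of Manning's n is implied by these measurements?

For a triangular section with side slope z = 3.1: A = zy² = 3.1×1.96² = 11.91 m²; P = 2y√(1+z²) = 2×1.96×3.257 = 12.77 m.
Hydraulic radius R = A/P = 11.91/12.77 = 0.9327 m.
Rearranging Manning's equation: n = (1/Q) A R^(2/3) S^(1/2) = (1/31.1) × 11.91 × 0.9327^(2/3) × √0.0033 = 0.021.

n = 0.021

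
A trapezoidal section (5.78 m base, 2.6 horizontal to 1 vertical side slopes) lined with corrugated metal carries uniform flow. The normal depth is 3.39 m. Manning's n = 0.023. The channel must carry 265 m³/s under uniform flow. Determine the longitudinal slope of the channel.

With bottom width b = 5.78 m and side slope z = 2.6: A = (b + zy)y = (5.78 + 2.6×3.39)×3.39 = 49.47 m²; P = b + 2y√(1+z²) = 5.78 + 2×3.39×2.786 = 24.67 m.
Hydraulic radius R = A/P = 49.47/24.67 = 2.006 m.
From Manning's equation, S = [nQ / (1 A R^(2/3))]² = [0.023 × 265 / (1 × 49.47 × 2.006^(2/3))]² = 0.006.

S = 0.006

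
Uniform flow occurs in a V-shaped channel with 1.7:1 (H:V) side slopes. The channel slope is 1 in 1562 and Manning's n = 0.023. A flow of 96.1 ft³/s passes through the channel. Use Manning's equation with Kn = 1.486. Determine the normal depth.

Manning's equation rearranged: A R^(2/3) = nQ / (1.486·√S) = 0.023 × 96.1 / (1.486 × √0.0006402) = 58.79.
Try y = 3.59 ft: A R^(2/3) = 29.31 — too small.
Try y = 4.66 ft: A R^(2/3) = 58.76 — matches.

y_n = 4.66 ft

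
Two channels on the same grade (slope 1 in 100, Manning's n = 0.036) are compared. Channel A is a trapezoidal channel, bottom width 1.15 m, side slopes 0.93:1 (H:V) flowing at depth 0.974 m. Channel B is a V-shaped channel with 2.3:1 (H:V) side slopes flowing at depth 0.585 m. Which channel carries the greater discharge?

Channel A: With bottom width b = 1.15 m and side slope z = 0.93: A = (b + zy)y = (1.15 + 0.93×0.974)×0.974 = 2.002 m²; P = b + 2y√(1+z²) = 1.15 + 2×0.974×1.366 = 3.81 m. Hydraulic radius R = A/P = 2.002/3.81 = 0.5255 m. Q_A = (1/0.036)·2.002·0.5255^(2/3)·√0.01 = 3.622 m³/s.
Channel B: For a triangular section with side slope z = 2.3: A = zy² = 2.3×0.585² = 0.7871 m²; P = 2y√(1+z²) = 2×0.585×2.508 = 2.934 m. Hydraulic radius R = A/P = 0.7871/2.934 = 0.2682 m. Q_B = (1/0.036)·0.7871·0.2682^(2/3)·√0.01 = 0.9094 m³/s.
Q_A = 3.622 m³/s vs Q_B = 0.9094 m³/s, so channel A carries more.

channel A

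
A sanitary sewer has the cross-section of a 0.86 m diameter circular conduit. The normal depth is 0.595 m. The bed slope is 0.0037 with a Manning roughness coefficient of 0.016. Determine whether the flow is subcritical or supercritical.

subcritical

For a circular section of diameter D = 0.86 m at depth y = 0.595 m, the central angle is θ = 2 arccos(1 − 2y/D) = 3.929 rad. Then A = (D²/8)(θ − sin θ) = 0.4288 m² and P = Dθ/2 = 1.69 m.
Hydraulic radius R = A/P = 0.4288/1.69 = 0.2538 m.
V = (1/n) R^(2/3) √S = (1/0.016) × 0.2538^(2/3) × √0.0037 = 1.524 m/s. Hydraulic depth D_h = A/T = 0.4288/0.7942 = 0.5399 m.
Froude number Fr = V/√(g·D_h) = 1.524/√(9.81×0.5399) = 0.662, which is less than 1, so the flow is subcritical.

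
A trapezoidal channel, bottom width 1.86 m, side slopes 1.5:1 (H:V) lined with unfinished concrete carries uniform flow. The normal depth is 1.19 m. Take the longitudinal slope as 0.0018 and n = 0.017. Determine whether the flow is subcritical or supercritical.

subcritical

With bottom width b = 1.86 m and side slope z = 1.5: A = (b + zy)y = (1.86 + 1.5×1.19)×1.19 = 4.338 m²; P = b + 2y√(1+z²) = 1.86 + 2×1.19×1.803 = 6.151 m.
Hydraulic radius R = A/P = 4.338/6.151 = 0.7052 m.
V = (1/n) R^(2/3) √S = (1/0.017) × 0.7052^(2/3) × √0.0018 = 1.977 m/s. Hydraulic depth D_h = A/T = 4.338/5.43 = 0.7988 m.
Froude number Fr = V/√(g·D_h) = 1.977/√(9.81×0.7988) = 0.706, which is less than 1, so the flow is subcritical.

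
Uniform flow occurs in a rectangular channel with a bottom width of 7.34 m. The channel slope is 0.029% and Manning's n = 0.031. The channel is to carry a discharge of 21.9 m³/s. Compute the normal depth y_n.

y_n = 3.64 m

Manning's equation rearranged: A R^(2/3) = nQ / (1·√S) = 0.031 × 21.9 / (√0.00029) = 39.87.
Try y = 2.76 m: A R^(2/3) = 27.43 — short.
Try y = 4.15 m: A R^(2/3) = 47.51 — over.
Try y = 3.64 m: A R^(2/3) = 39.94 — matches.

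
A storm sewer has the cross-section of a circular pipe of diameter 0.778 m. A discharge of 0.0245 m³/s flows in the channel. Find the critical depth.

y_c = 0.0913 m

At critical depth, Q² T / (g A³) = 1, i.e. A³/T = Q²/g = 0.0245²/9.81 = 0.00006119.
Try y = 0.104 m: A³/T = 0.0001022 — high.
Try y = 0.0644 m: A³/T = 0.00001534 — low.
Try y = 0.0913 m: A³/T = 0.00006110 — close enough.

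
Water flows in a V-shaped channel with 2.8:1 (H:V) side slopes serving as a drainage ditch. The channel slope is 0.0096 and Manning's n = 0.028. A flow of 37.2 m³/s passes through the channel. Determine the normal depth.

Manning's equation rearranged: A R^(2/3) = nQ / (1·√S) = 0.028 × 37.2 / (√0.0096) = 10.63.
At y = 2.31 m: A R^(2/3) = 15.8 — over.
At y = 1.5 m: A R^(2/3) = 4.997 — short.
At y = 1.99 m: A R^(2/3) = 10.62 — close enough.

y_n = 1.99 m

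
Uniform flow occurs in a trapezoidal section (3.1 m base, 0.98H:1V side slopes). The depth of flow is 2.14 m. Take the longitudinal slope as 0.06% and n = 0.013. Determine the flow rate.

With bottom width b = 3.1 m and side slope z = 0.98: A = (b + zy)y = (3.1 + 0.98×2.14)×2.14 = 11.12 m²; P = b + 2y√(1+z²) = 3.1 + 2×2.14×1.4 = 9.093 m.
Hydraulic radius R = A/P = 11.12/9.093 = 1.223 m.
Manning's equation: Q = (1/n) A R^(2/3) S^(1/2) = (1/0.013) × 11.12 × 1.223^(2/3) × 0.0006^(1/2) = 24 m³/s.

Q = 24 m³/s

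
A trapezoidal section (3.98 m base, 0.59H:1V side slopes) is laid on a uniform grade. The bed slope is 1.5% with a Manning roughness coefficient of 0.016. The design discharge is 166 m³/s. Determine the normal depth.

y_n = 2.88 m

Manning's equation rearranged: A R^(2/3) = nQ / (1·√S) = 0.016 × 166 / (√0.015) = 21.69.
Try y = 3.6 m: A R^(2/3) = 32.28 — too large.
Try y = 2.88 m: A R^(2/3) = 21.75 — ≈ 21.69.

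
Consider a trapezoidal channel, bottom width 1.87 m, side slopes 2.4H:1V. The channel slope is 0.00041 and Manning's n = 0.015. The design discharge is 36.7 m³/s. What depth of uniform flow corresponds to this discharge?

Manning's equation rearranged: A R^(2/3) = nQ / (1·√S) = 0.015 × 36.7 / (√0.00041) = 27.19.
Trying y = 2.02 m: A R^(2/3) = 14.43 — low.
Trying y = 2.65 m: A R^(2/3) = 27.21 — ≈ 27.19.

y_n = 2.65 m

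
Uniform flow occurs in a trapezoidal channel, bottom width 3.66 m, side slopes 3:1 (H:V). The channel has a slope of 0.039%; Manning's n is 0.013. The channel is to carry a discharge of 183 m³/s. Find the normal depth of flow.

Manning's equation rearranged: A R^(2/3) = nQ / (1·√S) = 0.013 × 183 / (√0.00039) = 120.5.
Trying y = 4.83 m: A R^(2/3) = 164.2 — too large.
Trying y = 4.24 m: A R^(2/3) = 120.3 — ≈ 120.5.

y_n = 4.24 m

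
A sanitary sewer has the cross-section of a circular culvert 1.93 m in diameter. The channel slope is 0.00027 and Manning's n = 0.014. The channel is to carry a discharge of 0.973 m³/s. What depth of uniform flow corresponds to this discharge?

Manning's equation rearranged: A R^(2/3) = nQ / (1·√S) = 0.014 × 0.973 / (√0.00027) = 0.829.
Try y = 1.02 m: A R^(2/3) = 0.9875 — over.
Try y = 0.639 m: A R^(2/3) = 0.4259 — short.
Try y = 0.92 m: A R^(2/3) = 0.8291 — close enough.

y_n = 0.92 m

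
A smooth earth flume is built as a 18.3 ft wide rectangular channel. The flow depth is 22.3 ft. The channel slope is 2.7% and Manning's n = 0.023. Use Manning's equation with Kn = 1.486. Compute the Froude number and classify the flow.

supercritical

Flow area A = b·y = 18.3 × 22.3 = 408.1 ft². Wetted perimeter P = b + 2y = 18.3 + 2×22.3 = 62.9 ft.
Hydraulic radius R = A/P = 408.1/62.9 = 6.488 ft.
V = (1.486/n) R^(2/3) √S = (1.486/0.023) × 6.488^(2/3) × √0.027 = 36.93 ft/s. Hydraulic depth D_h = A/T = 408.1/18.3 = 22.3 ft.
Froude number Fr = V/√(g·D_h) = 36.93/√(32.2×22.3) = 1.38, which is greater than 1, so the flow is supercritical.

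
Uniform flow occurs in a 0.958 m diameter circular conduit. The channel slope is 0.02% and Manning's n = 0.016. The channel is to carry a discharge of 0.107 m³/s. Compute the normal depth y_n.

y_n = 0.442 m

Manning's equation rearranged: A R^(2/3) = nQ / (1·√S) = 0.016 × 0.107 / (√0.0002) = 0.1211.
Try y = 0.377 m: A R^(2/3) = 0.09092 — short.
Try y = 0.558 m: A R^(2/3) = 0.1784 — over.
Try y = 0.442 m: A R^(2/3) = 0.121 — close enough.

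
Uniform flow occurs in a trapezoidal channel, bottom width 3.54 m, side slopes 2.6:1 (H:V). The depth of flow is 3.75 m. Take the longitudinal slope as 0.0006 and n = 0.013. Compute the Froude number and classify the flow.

subcritical

With bottom width b = 3.54 m and side slope z = 2.6: A = (b + zy)y = (3.54 + 2.6×3.75)×3.75 = 49.84 m²; P = b + 2y√(1+z²) = 3.54 + 2×3.75×2.786 = 24.43 m.
Hydraulic radius R = A/P = 49.84/24.43 = 2.04 m.
V = (1/n) R^(2/3) √S = (1/0.013) × 2.04^(2/3) × √0.0006 = 3.031 m/s. Hydraulic depth D_h = A/T = 49.84/23.04 = 2.163 m.
Froude number Fr = V/√(g·D_h) = 3.031/√(9.81×2.163) = 0.658, which is less than 1, so the flow is subcritical.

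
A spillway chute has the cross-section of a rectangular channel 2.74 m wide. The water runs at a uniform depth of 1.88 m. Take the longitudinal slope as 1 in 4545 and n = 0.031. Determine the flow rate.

Q = 2.11 m³/s

Flow area A = b·y = 2.74 × 1.88 = 5.151 m². Wetted perimeter P = b + 2y = 2.74 + 2×1.88 = 6.5 m.
Hydraulic radius R = A/P = 5.151/6.5 = 0.7925 m.
Manning's equation: Q = (1/n) A R^(2/3) S^(1/2) = (1/0.031) × 5.151 × 0.7925^(2/3) × 0.00022^(1/2) = 2.11 m³/s.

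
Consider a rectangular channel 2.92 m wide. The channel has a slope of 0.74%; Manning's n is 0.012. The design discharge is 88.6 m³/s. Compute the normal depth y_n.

y_n = 4.04 m

Manning's equation rearranged: A R^(2/3) = nQ / (1·√S) = 0.012 × 88.6 / (√0.0074) = 12.36.
Try y = 4.53 m: A R^(2/3) = 14.13 — high.
Try y = 4.04 m: A R^(2/3) = 12.36 — matches.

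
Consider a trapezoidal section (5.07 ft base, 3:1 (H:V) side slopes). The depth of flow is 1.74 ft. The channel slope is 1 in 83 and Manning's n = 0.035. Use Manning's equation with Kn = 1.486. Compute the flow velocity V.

With bottom width b = 5.07 ft and side slope z = 3: A = (b + zy)y = (5.07 + 3×1.74)×1.74 = 17.9 ft²; P = b + 2y√(1+z²) = 5.07 + 2×1.74×3.162 = 16.07 ft.
Hydraulic radius R = A/P = 17.9/16.07 = 1.114 ft.
From Manning's equation, V = (1.486/n) R^(2/3) S^(1/2) = (1.486/0.035) × 1.114^(2/3) × 0.01205^(1/2) = 5.01 ft/s.

V = 5.01 ft/s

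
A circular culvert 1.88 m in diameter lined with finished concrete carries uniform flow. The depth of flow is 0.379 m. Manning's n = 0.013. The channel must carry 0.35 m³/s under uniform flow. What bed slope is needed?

S = 0.000928

For a circular section of diameter D = 1.88 m at depth y = 0.379 m, the central angle is θ = 2 arccos(1 − 2y/D) = 1.863 rad. Then A = (D²/8)(θ − sin θ) = 0.3997 m² and P = Dθ/2 = 1.751 m.
Hydraulic radius R = A/P = 0.3997/1.751 = 0.2283 m.
From Manning's equation, S = [nQ / (1 A R^(2/3))]² = [0.013 × 0.35 / (1 × 0.3997 × 0.2283^(2/3))]² = 0.000928.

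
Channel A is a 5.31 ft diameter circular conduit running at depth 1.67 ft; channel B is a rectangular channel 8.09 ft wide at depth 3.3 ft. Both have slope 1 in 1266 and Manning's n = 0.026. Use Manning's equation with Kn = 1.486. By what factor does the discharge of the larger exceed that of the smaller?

Channel A: For a circular section of diameter D = 5.31 ft at depth y = 1.67 ft, the central angle is θ = 2 arccos(1 − 2y/D) = 2.381 rad. Then A = (D²/8)(θ − sin θ) = 5.965 ft² and P = Dθ/2 = 6.323 ft. Hydraulic radius R = A/P = 5.965/6.323 = 0.9434 ft. Q_A = (1.486/0.026)·5.965·0.9434^(2/3)·√0.0007899 = 9.216 ft³/s.
Channel B: Flow area A = b·y = 8.09 × 3.3 = 26.7 ft². Wetted perimeter P = b + 2y = 8.09 + 2×3.3 = 14.69 ft. Hydraulic radius R = A/P = 26.7/14.69 = 1.817 ft. Q_B = (1.486/0.026)·26.7·1.817^(2/3)·√0.0007899 = 63.86 ft³/s.
The larger discharge is 63.86 ft³/s and the smaller is 9.216 ft³/s; the ratio is 6.93.

6.93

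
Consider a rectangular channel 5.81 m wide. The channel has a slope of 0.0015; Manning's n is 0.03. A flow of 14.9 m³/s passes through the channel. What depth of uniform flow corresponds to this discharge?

Manning's equation rearranged: A R^(2/3) = nQ / (1·√S) = 0.03 × 14.9 / (√0.0015) = 11.54.
Try y = 2.1 m: A R^(2/3) = 13.92 — over.
Try y = 1.44 m: A R^(2/3) = 8.157 — short.
Try y = 1.84 m: A R^(2/3) = 11.57 — close enough.

y_n = 1.84 m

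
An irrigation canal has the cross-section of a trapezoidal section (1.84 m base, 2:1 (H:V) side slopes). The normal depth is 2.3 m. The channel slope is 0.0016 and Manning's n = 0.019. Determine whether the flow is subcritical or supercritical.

subcritical

With bottom width b = 1.84 m and side slope z = 2: A = (b + zy)y = (1.84 + 2×2.3)×2.3 = 14.81 m²; P = b + 2y√(1+z²) = 1.84 + 2×2.3×2.236 = 12.13 m.
Hydraulic radius R = A/P = 14.81/12.13 = 1.222 m.
V = (1/n) R^(2/3) √S = (1/0.019) × 1.222^(2/3) × √0.0016 = 2.406 m/s. Hydraulic depth D_h = A/T = 14.81/11.04 = 1.342 m.
Froude number Fr = V/√(g·D_h) = 2.406/√(9.81×1.342) = 0.663, which is less than 1, so the flow is subcritical.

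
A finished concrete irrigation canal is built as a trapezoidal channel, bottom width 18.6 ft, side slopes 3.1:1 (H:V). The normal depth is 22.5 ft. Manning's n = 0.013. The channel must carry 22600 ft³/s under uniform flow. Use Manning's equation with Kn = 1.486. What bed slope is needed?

S = 0.000359

With bottom width b = 18.6 ft and side slope z = 3.1: A = (b + zy)y = (18.6 + 3.1×22.5)×22.5 = 1988 ft²; P = b + 2y√(1+z²) = 18.6 + 2×22.5×3.257 = 165.2 ft.
Hydraulic radius R = A/P = 1988/165.2 = 12.03 ft.
From Manning's equation, S = [nQ / (1.486 A R^(2/3))]² = [0.013 × 22600 / (1.486 × 1988 × 12.03^(2/3))]² = 0.000359.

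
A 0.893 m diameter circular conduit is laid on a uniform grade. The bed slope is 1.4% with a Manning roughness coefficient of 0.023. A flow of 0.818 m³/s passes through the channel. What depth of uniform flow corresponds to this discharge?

Manning's equation rearranged: A R^(2/3) = nQ / (1·√S) = 0.023 × 0.818 / (√0.014) = 0.159.
At y = 0.446 m: A R^(2/3) = 0.115 — short.
At y = 0.545 m: A R^(2/3) = 0.1589 — matches.

y_n = 0.545 m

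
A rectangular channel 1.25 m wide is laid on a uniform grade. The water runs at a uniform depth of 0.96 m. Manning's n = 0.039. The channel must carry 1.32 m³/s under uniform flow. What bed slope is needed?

S = 0.00672

Flow area A = b·y = 1.25 × 0.96 = 1.2 m². Wetted perimeter P = b + 2y = 1.25 + 2×0.96 = 3.17 m.
Hydraulic radius R = A/P = 1.2/3.17 = 0.3785 m.
From Manning's equation, S = [nQ / (1 A R^(2/3))]² = [0.039 × 1.32 / (1 × 1.2 × 0.3785^(2/3))]² = 0.00672.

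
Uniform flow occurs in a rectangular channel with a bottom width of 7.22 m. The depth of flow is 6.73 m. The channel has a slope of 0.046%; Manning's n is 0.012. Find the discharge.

Flow area A = b·y = 7.22 × 6.73 = 48.59 m². Wetted perimeter P = b + 2y = 7.22 + 2×6.73 = 20.68 m.
Hydraulic radius R = A/P = 48.59/20.68 = 2.35 m.
Manning's equation: Q = (1/n) A R^(2/3) S^(1/2) = (1/0.012) × 48.59 × 2.35^(2/3) × 0.00046^(1/2) = 153 m³/s.

Q = 153 m³/s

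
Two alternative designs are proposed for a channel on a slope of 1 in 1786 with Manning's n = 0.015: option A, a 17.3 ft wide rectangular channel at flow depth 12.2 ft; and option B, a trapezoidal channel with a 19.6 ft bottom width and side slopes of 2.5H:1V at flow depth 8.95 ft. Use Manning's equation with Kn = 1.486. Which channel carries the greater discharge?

channel B

Channel A: Flow area A = b·y = 17.3 × 12.2 = 211.1 ft². Wetted perimeter P = b + 2y = 17.3 + 2×12.2 = 41.7 ft. Hydraulic radius R = A/P = 211.1/41.7 = 5.061 ft. Q_A = (1.486/0.015)·211.1·5.061^(2/3)·√0.0005599 = 1458 ft³/s.
Channel B: With bottom width b = 19.6 ft and side slope z = 2.5: A = (b + zy)y = (19.6 + 2.5×8.95)×8.95 = 375.7 ft²; P = b + 2y√(1+z²) = 19.6 + 2×8.95×2.693 = 67.8 ft. Hydraulic radius R = A/P = 375.7/67.8 = 5.541 ft. Q_B = (1.486/0.015)·375.7·5.541^(2/3)·√0.0005599 = 2758 ft³/s.
Q_A = 1458 ft³/s vs Q_B = 2758 ft³/s, so channel B carries more.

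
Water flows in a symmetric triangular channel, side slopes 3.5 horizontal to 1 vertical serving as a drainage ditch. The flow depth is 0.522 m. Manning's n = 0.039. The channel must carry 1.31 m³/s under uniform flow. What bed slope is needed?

S = 0.0181

For a triangular section with side slope z = 3.5: A = zy² = 3.5×0.522² = 0.9537 m²; P = 2y√(1+z²) = 2×0.522×3.64 = 3.8 m.
Hydraulic radius R = A/P = 0.9537/3.8 = 0.251 m.
From Manning's equation, S = [nQ / (1 A R^(2/3))]² = [0.039 × 1.31 / (1 × 0.9537 × 0.251^(2/3))]² = 0.0181.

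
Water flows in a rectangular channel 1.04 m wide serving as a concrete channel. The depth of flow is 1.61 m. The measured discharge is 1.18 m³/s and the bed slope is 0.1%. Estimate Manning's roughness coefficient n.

Flow area A = b·y = 1.04 × 1.61 = 1.674 m². Wetted perimeter P = b + 2y = 1.04 + 2×1.61 = 4.26 m.
Hydraulic radius R = A/P = 1.674/4.26 = 0.3931 m.
Rearranging Manning's equation: n = (1/Q) A R^(2/3) S^(1/2) = (1/1.18) × 1.674 × 0.3931^(2/3) × √0.001 = 0.0241.

n = 0.0241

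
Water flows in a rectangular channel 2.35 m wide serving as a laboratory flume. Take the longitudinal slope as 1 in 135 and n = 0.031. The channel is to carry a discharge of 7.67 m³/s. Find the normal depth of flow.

Manning's equation rearranged: A R^(2/3) = nQ / (1·√S) = 0.031 × 7.67 / (√0.007407) = 2.763.
At y = 1.67 m: A R^(2/3) = 3.064 — over.
At y = 1.36 m: A R^(2/3) = 2.35 — short.
At y = 1.54 m: A R^(2/3) = 2.761 — matches.

y_n = 1.54 m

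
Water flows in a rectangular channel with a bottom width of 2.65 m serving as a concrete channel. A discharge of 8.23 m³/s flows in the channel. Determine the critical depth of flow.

For a rectangular channel, critical depth y_c = (q²/g)^(1/3) where q = Q/b = 8.23/2.65 = 3.106 m²/s.
So y_c = (3.106²/9.81)^(1/3) = 0.994 m.

y_c = 0.994 m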